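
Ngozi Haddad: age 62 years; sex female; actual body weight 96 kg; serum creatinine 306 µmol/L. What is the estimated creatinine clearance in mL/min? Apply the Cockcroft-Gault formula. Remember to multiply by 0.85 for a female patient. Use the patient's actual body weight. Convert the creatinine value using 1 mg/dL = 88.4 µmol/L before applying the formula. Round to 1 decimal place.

SCr = 306 / 88.4 = 3.462 mg/dL
CrCl = (140 − 62) × 96 / (72 × 3.462) × 0.85 = 7488.0 / 249.26 × 0.85 ≈ 25.5 mL/min

25.5 mL/min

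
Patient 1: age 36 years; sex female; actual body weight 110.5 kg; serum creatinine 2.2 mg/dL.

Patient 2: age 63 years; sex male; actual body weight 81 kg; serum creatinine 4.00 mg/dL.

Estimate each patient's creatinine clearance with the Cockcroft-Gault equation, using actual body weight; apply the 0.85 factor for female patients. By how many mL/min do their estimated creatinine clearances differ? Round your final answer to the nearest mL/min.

Patient 1: CrCl = (140 − 36) × 110.5 / (72 × 2.2) × 0.85 = 11492.0 / 158.40 × 0.85 ≈ 61.7 mL/min
Patient 2: CrCl = (140 − 63) × 81 / (72 × 4) = 6237.0 / 288.00 ≈ 21.7 mL/min
|61.7 − 21.7| = 40.0 mL/min

40 mL/min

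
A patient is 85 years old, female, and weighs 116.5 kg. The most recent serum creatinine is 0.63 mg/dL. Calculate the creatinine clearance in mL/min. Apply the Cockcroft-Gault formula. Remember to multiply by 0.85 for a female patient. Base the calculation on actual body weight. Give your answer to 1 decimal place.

120.1 mL/min

CrCl = (140 − 85) × 116.5 / (72 × 0.63) × 0.85 = 6407.5 / 45.36 × 0.85 ≈ 120.1 mL/min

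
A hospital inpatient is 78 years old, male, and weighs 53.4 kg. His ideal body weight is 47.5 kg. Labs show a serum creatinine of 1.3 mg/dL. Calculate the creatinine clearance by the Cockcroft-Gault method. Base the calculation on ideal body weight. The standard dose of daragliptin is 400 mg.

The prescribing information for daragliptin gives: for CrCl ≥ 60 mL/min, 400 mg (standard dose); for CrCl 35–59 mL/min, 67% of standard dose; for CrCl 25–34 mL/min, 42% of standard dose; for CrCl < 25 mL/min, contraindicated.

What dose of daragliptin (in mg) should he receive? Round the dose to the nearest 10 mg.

170 mg

CrCl = (140 − 78) × 47.5 / (72 × 1.3) = 2945.0 / 93.60 ≈ 31.5 mL/min
CrCl ≈ 31 mL/min → bracket 25–34 mL/min.
42% of 400 mg = 168 mg → 170 mg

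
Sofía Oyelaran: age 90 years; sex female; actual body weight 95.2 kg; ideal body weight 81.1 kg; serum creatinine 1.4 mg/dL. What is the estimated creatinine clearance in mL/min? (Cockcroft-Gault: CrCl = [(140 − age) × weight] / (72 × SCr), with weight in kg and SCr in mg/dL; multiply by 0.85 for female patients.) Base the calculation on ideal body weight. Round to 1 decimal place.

34.2 mL/min

CrCl = (140 − 90) × 81.1 / (72 × 1.4) × 0.85 = 4055.0 / 100.80 × 0.85 ≈ 34.2 mL/min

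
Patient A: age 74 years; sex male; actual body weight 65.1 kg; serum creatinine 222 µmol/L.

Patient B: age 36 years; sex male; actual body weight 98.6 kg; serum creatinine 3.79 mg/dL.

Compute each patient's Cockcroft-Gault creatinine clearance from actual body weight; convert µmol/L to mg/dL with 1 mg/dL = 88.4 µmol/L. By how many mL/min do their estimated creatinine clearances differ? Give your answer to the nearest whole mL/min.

Patient A: SCr = 222 / 88.4 = 2.511 mg/dL
Patient A: CrCl = (140 − 74) × 65.1 / (72 × 2.511) = 4296.6 / 180.79 ≈ 23.8 mL/min
Patient B: CrCl = (140 − 36) × 98.6 / (72 × 3.79) = 10254.4 / 272.88 ≈ 37.6 mL/min
|23.8 − 37.6| = 13.8 mL/min

14 mL/min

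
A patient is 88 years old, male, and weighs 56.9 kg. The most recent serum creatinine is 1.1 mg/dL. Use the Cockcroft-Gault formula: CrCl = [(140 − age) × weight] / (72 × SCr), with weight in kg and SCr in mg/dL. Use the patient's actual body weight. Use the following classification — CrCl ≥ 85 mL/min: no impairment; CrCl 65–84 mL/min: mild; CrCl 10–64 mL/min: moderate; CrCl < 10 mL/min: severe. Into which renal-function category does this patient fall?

CrCl = (140 − 88) × 56.9 / (72 × 1.1) = 2958.8 / 79.20 ≈ 37.4 mL/min
37 mL/min falls in the 'moderate' range.

moderate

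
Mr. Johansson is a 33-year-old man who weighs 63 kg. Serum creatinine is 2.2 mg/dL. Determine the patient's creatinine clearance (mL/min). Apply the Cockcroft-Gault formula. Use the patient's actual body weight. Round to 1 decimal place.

42.6 mL/min

CrCl = (140 − 33) × 63 / (72 × 2.2) = 6741.0 / 158.40 ≈ 42.6 mL/min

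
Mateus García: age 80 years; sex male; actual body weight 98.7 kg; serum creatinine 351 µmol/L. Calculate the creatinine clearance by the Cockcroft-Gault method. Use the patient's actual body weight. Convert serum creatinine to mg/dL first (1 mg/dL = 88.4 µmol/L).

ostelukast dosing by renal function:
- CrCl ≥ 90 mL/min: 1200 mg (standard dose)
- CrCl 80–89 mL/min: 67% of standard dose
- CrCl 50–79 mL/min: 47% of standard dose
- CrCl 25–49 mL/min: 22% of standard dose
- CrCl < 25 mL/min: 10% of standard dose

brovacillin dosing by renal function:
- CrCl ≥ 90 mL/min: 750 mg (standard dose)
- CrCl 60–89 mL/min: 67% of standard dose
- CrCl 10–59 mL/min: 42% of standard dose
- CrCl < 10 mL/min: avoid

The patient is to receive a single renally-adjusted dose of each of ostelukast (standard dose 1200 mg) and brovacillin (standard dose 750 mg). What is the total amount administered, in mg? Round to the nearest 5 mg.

SCr = 351 / 88.4 = 3.971 mg/dL
CrCl = (140 − 80) × 98.7 / (72 × 3.971) = 5922.0 / 285.91 ≈ 20.7 mL/min
CrCl ≈ 21 mL/min.
ostelukast: < 25 mL/min → 10% of 1200 mg = 120 mg.
brovacillin: 10–59 mL/min → 42% of 750 mg = 315 mg.
Total = 120 + 315 = 435 mg.

435 mg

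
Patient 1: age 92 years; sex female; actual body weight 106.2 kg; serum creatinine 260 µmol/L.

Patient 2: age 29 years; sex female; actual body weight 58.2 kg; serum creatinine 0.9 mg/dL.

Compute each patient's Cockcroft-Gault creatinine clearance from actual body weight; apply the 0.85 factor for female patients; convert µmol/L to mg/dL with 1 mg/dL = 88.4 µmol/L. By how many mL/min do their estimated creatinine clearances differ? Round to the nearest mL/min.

Patient 1: SCr = 260 / 88.4 = 2.941 mg/dL
Patient 1: CrCl = (140 − 92) × 106.2 / (72 × 2.941) × 0.85 = 5097.6 / 211.75 × 0.85 ≈ 20.5 mL/min
Patient 2: CrCl = (140 − 29) × 58.2 / (72 × 0.9) × 0.85 = 6460.2 / 64.80 × 0.85 ≈ 84.7 mL/min
|20.5 − 84.7| = 64.2 mL/min

64 mL/min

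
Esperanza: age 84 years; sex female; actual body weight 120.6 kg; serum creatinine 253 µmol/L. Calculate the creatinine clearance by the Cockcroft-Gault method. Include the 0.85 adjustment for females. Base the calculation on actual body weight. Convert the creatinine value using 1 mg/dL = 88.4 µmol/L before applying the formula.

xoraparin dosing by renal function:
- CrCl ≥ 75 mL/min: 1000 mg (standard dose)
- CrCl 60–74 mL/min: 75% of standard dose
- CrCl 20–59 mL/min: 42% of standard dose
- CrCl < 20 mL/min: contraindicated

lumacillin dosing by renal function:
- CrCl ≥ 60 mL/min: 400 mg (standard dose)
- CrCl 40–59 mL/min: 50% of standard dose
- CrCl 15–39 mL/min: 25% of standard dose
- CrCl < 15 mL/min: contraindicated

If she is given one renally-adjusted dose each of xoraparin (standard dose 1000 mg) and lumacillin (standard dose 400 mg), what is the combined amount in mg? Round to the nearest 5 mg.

520 mg

SCr = 253 / 88.4 = 2.862 mg/dL
CrCl = (140 − 84) × 120.6 / (72 × 2.862) × 0.85 = 6753.6 / 206.06 × 0.85 ≈ 27.9 mL/min
CrCl ≈ 28 mL/min.
xoraparin: 20–59 mL/min → 42% of 1000 mg = 420 mg.
lumacillin: 15–39 mL/min → 25% of 400 mg = 100 mg.
Total = 420 + 100 = 520 mg.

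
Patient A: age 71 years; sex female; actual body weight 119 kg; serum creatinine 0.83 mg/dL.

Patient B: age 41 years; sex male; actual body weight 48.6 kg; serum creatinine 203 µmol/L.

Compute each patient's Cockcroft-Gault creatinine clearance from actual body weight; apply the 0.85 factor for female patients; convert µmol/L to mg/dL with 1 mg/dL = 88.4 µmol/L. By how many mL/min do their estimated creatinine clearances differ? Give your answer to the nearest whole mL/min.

88 mL/min

Patient A: CrCl = (140 − 71) × 119 / (72 × 0.83) × 0.85 = 8211.0 / 59.76 × 0.85 ≈ 116.8 mL/min
Patient B: SCr = 203 / 88.4 = 2.296 mg/dL
Patient B: CrCl = (140 − 41) × 48.6 / (72 × 2.296) = 4811.4 / 165.31 ≈ 29.1 mL/min
|116.8 − 29.1| = 87.7 mL/min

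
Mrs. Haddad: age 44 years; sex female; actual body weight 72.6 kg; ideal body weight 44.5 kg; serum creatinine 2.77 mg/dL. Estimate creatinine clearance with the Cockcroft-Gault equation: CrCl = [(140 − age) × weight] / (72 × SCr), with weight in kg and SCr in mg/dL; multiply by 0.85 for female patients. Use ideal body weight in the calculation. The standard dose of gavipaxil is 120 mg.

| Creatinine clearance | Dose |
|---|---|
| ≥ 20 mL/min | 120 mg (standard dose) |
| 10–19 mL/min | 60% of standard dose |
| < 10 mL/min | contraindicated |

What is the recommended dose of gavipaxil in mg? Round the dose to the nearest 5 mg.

CrCl = (140 − 44) × 44.5 / (72 × 2.77) × 0.85 = 4272.0 / 199.44 × 0.85 ≈ 18.2 mL/min
CrCl ≈ 18 mL/min → bracket 10–19 mL/min.
60% of 120 mg = 72 mg → 70 mg

70 mg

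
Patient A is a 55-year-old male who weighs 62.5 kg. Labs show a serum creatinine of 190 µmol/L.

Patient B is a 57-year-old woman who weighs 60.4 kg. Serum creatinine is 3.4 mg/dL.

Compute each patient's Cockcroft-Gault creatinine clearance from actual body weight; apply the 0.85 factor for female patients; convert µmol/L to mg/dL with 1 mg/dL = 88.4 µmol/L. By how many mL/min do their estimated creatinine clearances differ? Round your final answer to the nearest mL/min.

Patient A: SCr = 190 / 88.4 = 2.149 mg/dL
Patient A: CrCl = (140 − 55) × 62.5 / (72 × 2.149) = 5312.5 / 154.73 ≈ 34.3 mL/min
Patient B: CrCl = (140 − 57) × 60.4 / (72 × 3.4) × 0.85 = 5013.2 / 244.80 × 0.85 ≈ 17.4 mL/min
|34.3 − 17.4| = 16.9 mL/min

17 mL/min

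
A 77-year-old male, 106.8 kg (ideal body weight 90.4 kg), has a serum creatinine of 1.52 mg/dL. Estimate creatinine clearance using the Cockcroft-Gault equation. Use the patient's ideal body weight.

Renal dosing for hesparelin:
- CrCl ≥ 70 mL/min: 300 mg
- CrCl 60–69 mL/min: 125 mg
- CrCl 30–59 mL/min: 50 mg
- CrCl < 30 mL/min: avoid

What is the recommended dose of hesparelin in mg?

50 mg

CrCl = (140 − 77) × 90.4 / (72 × 1.52) = 5695.2 / 109.44 ≈ 52.0 mL/min
CrCl ≈ 52 mL/min → bracket 30–59 mL/min.
Dose for this bracket: 50 mg.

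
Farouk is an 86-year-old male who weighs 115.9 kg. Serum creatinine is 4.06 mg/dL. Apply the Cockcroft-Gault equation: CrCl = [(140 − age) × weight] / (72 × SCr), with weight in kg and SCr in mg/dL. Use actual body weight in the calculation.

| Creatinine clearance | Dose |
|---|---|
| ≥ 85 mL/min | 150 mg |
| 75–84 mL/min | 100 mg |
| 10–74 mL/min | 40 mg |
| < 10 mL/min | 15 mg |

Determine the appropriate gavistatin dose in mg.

40 mg

CrCl = (140 − 86) × 115.9 / (72 × 4.06) = 6258.6 / 292.32 ≈ 21.4 mL/min
CrCl ≈ 21 mL/min → bracket 10–74 mL/min.
Dose for this bracket: 40 mg.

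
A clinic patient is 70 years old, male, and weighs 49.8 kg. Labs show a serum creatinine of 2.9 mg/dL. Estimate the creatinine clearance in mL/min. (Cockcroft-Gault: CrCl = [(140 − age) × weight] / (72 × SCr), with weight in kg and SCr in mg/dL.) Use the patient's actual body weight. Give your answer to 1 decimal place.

16.7 mL/min

CrCl = (140 − 70) × 49.8 / (72 × 2.9) = 3486.0 / 208.80 ≈ 16.7 mL/min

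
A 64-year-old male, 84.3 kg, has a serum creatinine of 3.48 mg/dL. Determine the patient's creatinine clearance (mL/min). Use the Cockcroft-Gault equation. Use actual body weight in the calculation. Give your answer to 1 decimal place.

CrCl = (140 − 64) × 84.3 / (72 × 3.48) = 6406.8 / 250.56 ≈ 25.6 mL/min

25.6 mL/min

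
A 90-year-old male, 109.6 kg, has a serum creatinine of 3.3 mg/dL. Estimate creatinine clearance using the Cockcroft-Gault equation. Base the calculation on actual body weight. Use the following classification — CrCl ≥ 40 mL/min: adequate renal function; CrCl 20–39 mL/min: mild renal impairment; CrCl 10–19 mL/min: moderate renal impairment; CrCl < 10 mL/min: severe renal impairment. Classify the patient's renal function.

CrCl = (140 − 90) × 109.6 / (72 × 3.3) = 5480.0 / 237.60 ≈ 23.1 mL/min
23 mL/min falls in the 'mild renal impairment' range.

mild renal impairment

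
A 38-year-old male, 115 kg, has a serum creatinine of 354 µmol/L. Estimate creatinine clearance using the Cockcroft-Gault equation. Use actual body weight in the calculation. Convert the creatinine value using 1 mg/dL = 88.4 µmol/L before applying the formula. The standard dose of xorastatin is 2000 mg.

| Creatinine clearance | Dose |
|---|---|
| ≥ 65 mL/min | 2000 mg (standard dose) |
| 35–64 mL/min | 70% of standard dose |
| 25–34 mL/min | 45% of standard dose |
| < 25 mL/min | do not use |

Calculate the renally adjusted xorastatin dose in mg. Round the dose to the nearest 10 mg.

SCr = 354 / 88.4 = 4.005 mg/dL
CrCl = (140 − 38) × 115 / (72 × 4.005) = 11730.0 / 288.36 ≈ 40.7 mL/min
CrCl ≈ 41 mL/min → bracket 35–64 mL/min.
70% of 2000 mg = 1400 mg

1400 mg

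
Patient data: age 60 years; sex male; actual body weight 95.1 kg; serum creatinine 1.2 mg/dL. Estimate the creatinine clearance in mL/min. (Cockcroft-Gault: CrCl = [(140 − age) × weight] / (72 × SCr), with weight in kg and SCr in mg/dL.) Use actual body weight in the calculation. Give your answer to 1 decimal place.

CrCl = (140 − 60) × 95.1 / (72 × 1.2) = 7608.0 / 86.40 ≈ 88.1 mL/min

88.1 mL/min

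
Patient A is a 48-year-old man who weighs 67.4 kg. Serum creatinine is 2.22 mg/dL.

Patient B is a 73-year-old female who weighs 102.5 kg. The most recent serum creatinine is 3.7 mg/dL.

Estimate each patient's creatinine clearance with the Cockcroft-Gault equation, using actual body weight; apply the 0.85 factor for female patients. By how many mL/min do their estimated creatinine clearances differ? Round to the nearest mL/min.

17 mL/min

Patient A: CrCl = (140 − 48) × 67.4 / (72 × 2.22) = 6200.8 / 159.84 ≈ 38.8 mL/min
Patient B: CrCl = (140 − 73) × 102.5 / (72 × 3.7) × 0.85 = 6867.5 / 266.40 × 0.85 ≈ 21.9 mL/min
|38.8 − 21.9| = 16.9 mL/min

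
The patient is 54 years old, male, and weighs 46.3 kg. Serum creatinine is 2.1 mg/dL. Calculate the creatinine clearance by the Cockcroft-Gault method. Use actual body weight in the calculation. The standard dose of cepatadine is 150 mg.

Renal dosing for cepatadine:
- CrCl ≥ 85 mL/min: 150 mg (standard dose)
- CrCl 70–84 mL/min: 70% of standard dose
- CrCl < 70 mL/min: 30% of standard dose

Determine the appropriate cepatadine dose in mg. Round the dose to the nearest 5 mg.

45 mg

CrCl = (140 − 54) × 46.3 / (72 × 2.1) = 3981.8 / 151.20 ≈ 26.3 mL/min
CrCl ≈ 26 mL/min → bracket < 70 mL/min.
30% of 150 mg = 45 mg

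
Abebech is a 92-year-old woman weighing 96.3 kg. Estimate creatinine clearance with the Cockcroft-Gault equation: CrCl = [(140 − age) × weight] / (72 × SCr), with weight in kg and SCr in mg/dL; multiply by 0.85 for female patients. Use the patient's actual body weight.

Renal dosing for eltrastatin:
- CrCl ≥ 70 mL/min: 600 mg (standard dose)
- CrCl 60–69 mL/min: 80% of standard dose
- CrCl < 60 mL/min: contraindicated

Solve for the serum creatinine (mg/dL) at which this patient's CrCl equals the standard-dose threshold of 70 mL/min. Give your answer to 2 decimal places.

0.78 mg/dL

Standard dose requires CrCl ≥ 70 mL/min.
Set (140 − 92) × 96.3 × 0.85 / (72 × SCr) = 70
SCr = (140 − 92) × 96.3 × 0.85 / (72 × 70) = 0.780 mg/dL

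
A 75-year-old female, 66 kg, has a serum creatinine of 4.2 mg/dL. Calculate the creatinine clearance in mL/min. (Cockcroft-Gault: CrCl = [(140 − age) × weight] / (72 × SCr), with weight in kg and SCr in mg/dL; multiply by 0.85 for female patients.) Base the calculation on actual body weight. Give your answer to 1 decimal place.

CrCl = (140 − 75) × 66 / (72 × 4.2) × 0.85 = 4290.0 / 302.40 × 0.85 ≈ 12.1 mL/min

12.1 mL/min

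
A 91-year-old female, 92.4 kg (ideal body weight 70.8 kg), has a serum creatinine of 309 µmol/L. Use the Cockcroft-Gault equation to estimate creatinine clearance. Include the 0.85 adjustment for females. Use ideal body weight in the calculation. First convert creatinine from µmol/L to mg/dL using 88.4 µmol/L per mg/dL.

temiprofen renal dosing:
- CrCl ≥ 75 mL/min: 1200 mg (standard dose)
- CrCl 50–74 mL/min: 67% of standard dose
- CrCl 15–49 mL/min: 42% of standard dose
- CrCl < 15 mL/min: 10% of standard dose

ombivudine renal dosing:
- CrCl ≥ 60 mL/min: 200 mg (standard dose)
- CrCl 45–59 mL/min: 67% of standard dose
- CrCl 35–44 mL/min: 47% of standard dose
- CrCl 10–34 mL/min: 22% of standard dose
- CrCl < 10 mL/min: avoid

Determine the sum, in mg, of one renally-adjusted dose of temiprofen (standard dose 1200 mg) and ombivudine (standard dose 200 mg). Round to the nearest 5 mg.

SCr = 309 / 88.4 = 3.495 mg/dL
CrCl = (140 − 91) × 70.8 / (72 × 3.495) × 0.85 = 3469.2 / 251.64 × 0.85 ≈ 11.7 mL/min
CrCl ≈ 12 mL/min.
temiprofen: < 15 mL/min → 10% of 1200 mg = 120 mg.
ombivudine: 10–34 mL/min → 22% of 200 mg = 44 mg.
Total = 120 + 44 = 164 mg.

165 mg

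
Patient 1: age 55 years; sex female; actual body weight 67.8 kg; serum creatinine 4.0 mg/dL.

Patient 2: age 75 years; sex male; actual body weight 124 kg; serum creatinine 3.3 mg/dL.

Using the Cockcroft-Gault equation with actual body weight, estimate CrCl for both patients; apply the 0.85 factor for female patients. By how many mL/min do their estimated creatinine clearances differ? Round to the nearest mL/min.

Patient 1: CrCl = (140 − 55) × 67.8 / (72 × 4) × 0.85 = 5763.0 / 288.00 × 0.85 ≈ 17.0 mL/min
Patient 2: CrCl = (140 − 75) × 124 / (72 × 3.3) = 8060.0 / 237.60 ≈ 33.9 mL/min
|17.0 − 33.9| = 16.9 mL/min

17 mL/min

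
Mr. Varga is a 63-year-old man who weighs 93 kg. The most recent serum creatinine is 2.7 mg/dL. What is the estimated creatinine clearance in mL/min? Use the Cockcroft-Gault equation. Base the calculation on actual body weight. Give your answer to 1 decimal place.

36.8 mL/min

CrCl = (140 − 63) × 93 / (72 × 2.7) = 7161.0 / 194.40 ≈ 36.8 mL/min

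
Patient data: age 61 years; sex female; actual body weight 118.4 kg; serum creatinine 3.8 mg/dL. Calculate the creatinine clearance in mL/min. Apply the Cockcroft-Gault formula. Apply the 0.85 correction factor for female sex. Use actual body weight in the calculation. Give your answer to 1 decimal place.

29.1 mL/min

CrCl = (140 − 61) × 118.4 / (72 × 3.8) × 0.85 = 9353.6 / 273.60 × 0.85 ≈ 29.1 mL/min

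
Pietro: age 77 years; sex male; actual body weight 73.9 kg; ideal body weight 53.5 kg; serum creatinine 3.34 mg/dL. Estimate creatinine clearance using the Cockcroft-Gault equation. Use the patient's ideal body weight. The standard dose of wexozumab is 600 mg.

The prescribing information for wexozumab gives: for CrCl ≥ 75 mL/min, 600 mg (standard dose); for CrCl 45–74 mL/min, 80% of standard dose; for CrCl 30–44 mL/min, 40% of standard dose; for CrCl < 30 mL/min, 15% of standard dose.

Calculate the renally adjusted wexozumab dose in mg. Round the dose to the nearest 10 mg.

CrCl = (140 − 77) × 53.5 / (72 × 3.34) = 3370.5 / 240.48 ≈ 14.0 mL/min
CrCl ≈ 14 mL/min → bracket < 30 mL/min.
15% of 600 mg = 90 mg

90 mg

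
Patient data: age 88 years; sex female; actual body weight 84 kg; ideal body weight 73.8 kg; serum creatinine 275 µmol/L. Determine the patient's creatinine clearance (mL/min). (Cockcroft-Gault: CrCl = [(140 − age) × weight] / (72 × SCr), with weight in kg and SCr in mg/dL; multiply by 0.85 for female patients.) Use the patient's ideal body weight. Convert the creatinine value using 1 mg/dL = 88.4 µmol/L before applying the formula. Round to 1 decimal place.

SCr = 275 / 88.4 = 3.111 mg/dL
CrCl = (140 − 88) × 73.8 / (72 × 3.111) × 0.85 = 3837.6 / 223.99 × 0.85 ≈ 14.6 mL/min

14.6 mL/min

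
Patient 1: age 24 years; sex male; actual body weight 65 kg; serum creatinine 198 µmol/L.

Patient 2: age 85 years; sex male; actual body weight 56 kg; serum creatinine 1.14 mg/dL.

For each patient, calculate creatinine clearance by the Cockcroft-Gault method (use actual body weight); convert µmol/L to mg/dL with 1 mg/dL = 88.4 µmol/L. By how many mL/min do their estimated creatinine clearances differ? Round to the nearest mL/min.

9 mL/min

Patient 1: SCr = 198 / 88.4 = 2.24 mg/dL
Patient 1: CrCl = (140 − 24) × 65 / (72 × 2.24) = 7540.0 / 161.28 ≈ 46.8 mL/min
Patient 2: CrCl = (140 − 85) × 56 / (72 × 1.14) = 3080.0 / 82.08 ≈ 37.5 mL/min
|46.8 − 37.5| = 9.3 mL/min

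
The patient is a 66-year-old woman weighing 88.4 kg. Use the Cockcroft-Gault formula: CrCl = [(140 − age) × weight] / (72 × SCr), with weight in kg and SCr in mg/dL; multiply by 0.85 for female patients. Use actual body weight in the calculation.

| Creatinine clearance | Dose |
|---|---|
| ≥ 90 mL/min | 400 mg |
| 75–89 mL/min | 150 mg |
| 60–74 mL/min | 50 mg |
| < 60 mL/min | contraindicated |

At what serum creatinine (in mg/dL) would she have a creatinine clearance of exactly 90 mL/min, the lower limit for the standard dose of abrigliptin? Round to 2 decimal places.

0.86 mg/dL

Standard dose requires CrCl ≥ 90 mL/min.
Set (140 − 66) × 88.4 × 0.85 / (72 × SCr) = 90
SCr = (140 − 66) × 88.4 × 0.85 / (72 × 90) = 0.858 mg/dL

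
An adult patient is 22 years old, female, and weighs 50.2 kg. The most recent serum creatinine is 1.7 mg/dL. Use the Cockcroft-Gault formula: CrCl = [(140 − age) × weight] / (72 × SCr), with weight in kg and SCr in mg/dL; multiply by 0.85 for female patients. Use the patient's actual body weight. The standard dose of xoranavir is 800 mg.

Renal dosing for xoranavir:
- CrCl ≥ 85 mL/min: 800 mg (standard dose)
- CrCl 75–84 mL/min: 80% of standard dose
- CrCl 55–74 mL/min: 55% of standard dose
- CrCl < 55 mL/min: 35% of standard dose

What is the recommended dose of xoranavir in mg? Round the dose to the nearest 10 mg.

CrCl = (140 − 22) × 50.2 / (72 × 1.7) × 0.85 = 5923.6 / 122.40 × 0.85 ≈ 41.1 mL/min
CrCl ≈ 41 mL/min → bracket < 55 mL/min.
35% of 800 mg = 280 mg

280 mg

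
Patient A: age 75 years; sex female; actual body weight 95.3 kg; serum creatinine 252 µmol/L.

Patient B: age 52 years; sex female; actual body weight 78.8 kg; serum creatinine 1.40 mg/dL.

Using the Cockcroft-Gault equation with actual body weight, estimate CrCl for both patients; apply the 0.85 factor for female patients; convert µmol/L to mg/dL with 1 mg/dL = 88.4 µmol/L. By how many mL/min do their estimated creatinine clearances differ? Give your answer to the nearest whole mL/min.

Patient A: SCr = 252 / 88.4 = 2.851 mg/dL
Patient A: CrCl = (140 − 75) × 95.3 / (72 × 2.851) × 0.85 = 6194.5 / 205.27 × 0.85 ≈ 25.7 mL/min
Patient B: CrCl = (140 − 52) × 78.8 / (72 × 1.4) × 0.85 = 6934.4 / 100.80 × 0.85 ≈ 58.5 mL/min
|25.7 − 58.5| = 32.8 mL/min

33 mL/min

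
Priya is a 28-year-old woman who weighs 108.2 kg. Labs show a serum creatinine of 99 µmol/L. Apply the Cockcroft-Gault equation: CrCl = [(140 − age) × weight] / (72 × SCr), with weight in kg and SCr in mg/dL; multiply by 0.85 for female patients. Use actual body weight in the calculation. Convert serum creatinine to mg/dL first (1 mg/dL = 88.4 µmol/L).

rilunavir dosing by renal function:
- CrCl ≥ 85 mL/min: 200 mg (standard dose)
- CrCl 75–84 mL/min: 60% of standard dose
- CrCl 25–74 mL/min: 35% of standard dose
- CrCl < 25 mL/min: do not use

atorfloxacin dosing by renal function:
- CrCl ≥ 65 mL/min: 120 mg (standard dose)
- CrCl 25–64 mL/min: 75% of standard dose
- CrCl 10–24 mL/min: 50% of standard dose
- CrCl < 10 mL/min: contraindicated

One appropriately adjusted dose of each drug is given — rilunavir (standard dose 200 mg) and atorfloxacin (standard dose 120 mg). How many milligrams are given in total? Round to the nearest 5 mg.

SCr = 99 / 88.4 = 1.12 mg/dL
CrCl = (140 − 28) × 108.2 / (72 × 1.12) × 0.85 = 12118.4 / 80.64 × 0.85 ≈ 127.7 mL/min
CrCl ≈ 128 mL/min.
rilunavir: ≥ 85 mL/min → 100% of 200 mg = 200 mg.
atorfloxacin: ≥ 65 mL/min → 100% of 120 mg = 120 mg.
Total = 200 + 120 = 320 mg.

320 mg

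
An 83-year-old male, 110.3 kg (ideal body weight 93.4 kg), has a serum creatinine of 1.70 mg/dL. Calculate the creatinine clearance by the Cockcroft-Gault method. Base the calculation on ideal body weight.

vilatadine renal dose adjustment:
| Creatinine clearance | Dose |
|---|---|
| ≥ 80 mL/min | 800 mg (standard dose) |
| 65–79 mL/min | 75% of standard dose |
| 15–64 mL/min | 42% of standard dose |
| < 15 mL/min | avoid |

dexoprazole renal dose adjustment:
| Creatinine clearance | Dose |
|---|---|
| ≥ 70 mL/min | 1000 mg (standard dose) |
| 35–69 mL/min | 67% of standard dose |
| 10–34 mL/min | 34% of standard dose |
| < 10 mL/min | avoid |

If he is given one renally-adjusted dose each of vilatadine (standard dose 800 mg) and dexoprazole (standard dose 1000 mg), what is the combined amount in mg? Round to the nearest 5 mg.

CrCl = (140 − 83) × 93.4 / (72 × 1.7) = 5323.8 / 122.40 ≈ 43.5 mL/min
CrCl ≈ 43 mL/min.
vilatadine: 15–64 mL/min → 42% of 800 mg = 336 mg.
dexoprazole: 35–69 mL/min → 67% of 1000 mg = 670 mg.
Total = 336 + 670 = 1006 mg.

1005 mg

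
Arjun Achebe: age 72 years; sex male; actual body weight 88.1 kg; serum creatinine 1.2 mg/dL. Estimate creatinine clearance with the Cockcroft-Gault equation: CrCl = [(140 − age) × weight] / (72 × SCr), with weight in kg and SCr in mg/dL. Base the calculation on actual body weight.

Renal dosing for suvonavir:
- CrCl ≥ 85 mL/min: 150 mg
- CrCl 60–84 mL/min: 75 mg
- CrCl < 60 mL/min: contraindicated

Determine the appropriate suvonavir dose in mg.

75 mg

CrCl = (140 − 72) × 88.1 / (72 × 1.2) = 5990.8 / 86.40 ≈ 69.3 mL/min
CrCl ≈ 69 mL/min → bracket 60–84 mL/min.
Dose for this bracket: 75 mg.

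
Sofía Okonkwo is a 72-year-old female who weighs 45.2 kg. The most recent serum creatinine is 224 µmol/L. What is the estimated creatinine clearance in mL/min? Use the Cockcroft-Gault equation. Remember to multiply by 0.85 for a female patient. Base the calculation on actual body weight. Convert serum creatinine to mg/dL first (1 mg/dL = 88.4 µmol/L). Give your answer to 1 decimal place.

SCr = 224 / 88.4 = 2.534 mg/dL
CrCl = (140 − 72) × 45.2 / (72 × 2.534) × 0.85 = 3073.6 / 182.45 × 0.85 ≈ 14.3 mL/min

14.3 mL/min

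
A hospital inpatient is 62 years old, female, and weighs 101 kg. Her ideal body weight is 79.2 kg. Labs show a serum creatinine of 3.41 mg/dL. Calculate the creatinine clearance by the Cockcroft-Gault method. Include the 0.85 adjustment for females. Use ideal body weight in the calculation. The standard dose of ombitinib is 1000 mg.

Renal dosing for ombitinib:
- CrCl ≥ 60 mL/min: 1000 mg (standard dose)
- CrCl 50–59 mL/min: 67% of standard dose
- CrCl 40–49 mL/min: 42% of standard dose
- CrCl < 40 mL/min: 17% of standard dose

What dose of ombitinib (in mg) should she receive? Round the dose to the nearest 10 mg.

170 mg

CrCl = (140 − 62) × 79.2 / (72 × 3.41) × 0.85 = 6177.6 / 245.52 × 0.85 ≈ 21.4 mL/min
CrCl ≈ 21 mL/min → bracket < 40 mL/min.
17% of 1000 mg = 170 mg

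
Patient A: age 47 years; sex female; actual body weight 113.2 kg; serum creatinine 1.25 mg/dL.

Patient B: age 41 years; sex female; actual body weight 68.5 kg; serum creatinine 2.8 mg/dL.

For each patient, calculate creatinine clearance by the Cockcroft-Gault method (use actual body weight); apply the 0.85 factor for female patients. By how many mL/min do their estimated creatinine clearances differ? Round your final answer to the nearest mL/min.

71 mL/min

Patient A: CrCl = (140 − 47) × 113.2 / (72 × 1.25) × 0.85 = 10527.6 / 90.00 × 0.85 ≈ 99.4 mL/min
Patient B: CrCl = (140 − 41) × 68.5 / (72 × 2.8) × 0.85 = 6781.5 / 201.60 × 0.85 ≈ 28.6 mL/min
|99.4 − 28.6| = 70.8 mL/min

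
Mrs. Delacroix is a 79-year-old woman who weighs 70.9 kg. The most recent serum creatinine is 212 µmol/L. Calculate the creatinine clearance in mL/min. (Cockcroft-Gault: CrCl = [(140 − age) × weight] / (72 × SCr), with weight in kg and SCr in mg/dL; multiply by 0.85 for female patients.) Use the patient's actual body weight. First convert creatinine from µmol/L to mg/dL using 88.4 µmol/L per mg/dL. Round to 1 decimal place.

21.3 mL/min

SCr = 212 / 88.4 = 2.398 mg/dL
CrCl = (140 − 79) × 70.9 / (72 × 2.398) × 0.85 = 4324.9 / 172.66 × 0.85 ≈ 21.3 mL/min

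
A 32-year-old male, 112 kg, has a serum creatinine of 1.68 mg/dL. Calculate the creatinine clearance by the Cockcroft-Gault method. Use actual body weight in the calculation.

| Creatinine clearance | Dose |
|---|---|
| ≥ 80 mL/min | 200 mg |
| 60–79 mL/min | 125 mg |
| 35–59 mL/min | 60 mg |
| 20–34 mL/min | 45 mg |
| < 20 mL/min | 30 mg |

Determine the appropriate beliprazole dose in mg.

200 mg

CrCl = (140 − 32) × 112 / (72 × 1.68) = 12096.0 / 120.96 ≈ 100.0 mL/min
CrCl ≈ 100 mL/min → bracket ≥ 80 mL/min.
Dose for this bracket: 200 mg.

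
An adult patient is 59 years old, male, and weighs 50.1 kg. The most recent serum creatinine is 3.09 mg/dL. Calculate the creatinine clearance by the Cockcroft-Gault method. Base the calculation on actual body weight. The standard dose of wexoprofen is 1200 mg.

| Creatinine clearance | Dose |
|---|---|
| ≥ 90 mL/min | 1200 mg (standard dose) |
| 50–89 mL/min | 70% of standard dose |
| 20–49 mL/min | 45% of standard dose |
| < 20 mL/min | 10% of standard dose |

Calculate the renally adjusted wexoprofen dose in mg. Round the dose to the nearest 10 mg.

CrCl = (140 − 59) × 50.1 / (72 × 3.09) = 4058.1 / 222.48 ≈ 18.2 mL/min
CrCl ≈ 18 mL/min → bracket < 20 mL/min.
10% of 1200 mg = 120 mg

120 mg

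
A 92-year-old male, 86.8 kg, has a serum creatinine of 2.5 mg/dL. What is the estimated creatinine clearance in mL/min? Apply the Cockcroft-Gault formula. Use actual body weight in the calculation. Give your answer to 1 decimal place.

23.1 mL/min

CrCl = (140 − 92) × 86.8 / (72 × 2.5) = 4166.4 / 180.00 ≈ 23.1 mL/min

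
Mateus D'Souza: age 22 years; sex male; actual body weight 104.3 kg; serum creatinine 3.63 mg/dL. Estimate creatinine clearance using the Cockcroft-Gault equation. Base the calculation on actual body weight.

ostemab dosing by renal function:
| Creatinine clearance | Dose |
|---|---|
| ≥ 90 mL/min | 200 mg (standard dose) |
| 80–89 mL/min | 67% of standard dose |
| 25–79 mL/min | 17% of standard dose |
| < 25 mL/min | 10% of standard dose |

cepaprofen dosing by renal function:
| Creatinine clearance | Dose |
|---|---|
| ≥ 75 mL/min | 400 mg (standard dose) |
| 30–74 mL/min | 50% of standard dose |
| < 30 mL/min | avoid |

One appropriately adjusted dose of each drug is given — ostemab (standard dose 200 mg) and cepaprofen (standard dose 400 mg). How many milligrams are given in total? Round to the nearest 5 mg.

CrCl = (140 − 22) × 104.3 / (72 × 3.63) = 12307.4 / 261.36 ≈ 47.1 mL/min
CrCl ≈ 47 mL/min.
ostemab: 25–79 mL/min → 17% of 200 mg = 34 mg.
cepaprofen: 30–74 mL/min → 50% of 400 mg = 200 mg.
Total = 34 + 200 = 234 mg.

235 mg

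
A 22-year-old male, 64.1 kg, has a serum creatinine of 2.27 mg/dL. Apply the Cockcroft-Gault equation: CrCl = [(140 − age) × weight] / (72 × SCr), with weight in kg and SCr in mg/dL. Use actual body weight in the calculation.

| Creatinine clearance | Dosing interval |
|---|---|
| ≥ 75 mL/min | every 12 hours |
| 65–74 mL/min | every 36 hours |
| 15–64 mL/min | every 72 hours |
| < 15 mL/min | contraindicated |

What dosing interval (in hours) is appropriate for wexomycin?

every 72 hours

CrCl = (140 − 22) × 64.1 / (72 × 2.27) = 7563.8 / 163.44 ≈ 46.3 mL/min
CrCl ≈ 46 mL/min → bracket 15–64 mL/min → every 72 hours.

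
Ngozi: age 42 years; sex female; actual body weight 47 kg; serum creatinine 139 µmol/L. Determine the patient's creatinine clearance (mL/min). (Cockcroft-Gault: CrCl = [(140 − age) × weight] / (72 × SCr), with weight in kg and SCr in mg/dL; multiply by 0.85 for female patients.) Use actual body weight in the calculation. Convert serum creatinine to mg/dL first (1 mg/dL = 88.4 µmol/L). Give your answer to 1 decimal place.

34.6 mL/min

SCr = 139 / 88.4 = 1.572 mg/dL
CrCl = (140 − 42) × 47 / (72 × 1.572) × 0.85 = 4606.0 / 113.18 × 0.85 ≈ 34.6 mL/min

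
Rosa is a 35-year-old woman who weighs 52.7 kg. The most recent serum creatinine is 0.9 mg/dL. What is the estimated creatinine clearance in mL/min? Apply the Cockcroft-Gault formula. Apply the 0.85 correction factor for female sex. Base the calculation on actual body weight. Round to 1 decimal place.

CrCl = (140 − 35) × 52.7 / (72 × 0.9) × 0.85 = 5533.5 / 64.80 × 0.85 ≈ 72.6 mL/min

72.6 mL/min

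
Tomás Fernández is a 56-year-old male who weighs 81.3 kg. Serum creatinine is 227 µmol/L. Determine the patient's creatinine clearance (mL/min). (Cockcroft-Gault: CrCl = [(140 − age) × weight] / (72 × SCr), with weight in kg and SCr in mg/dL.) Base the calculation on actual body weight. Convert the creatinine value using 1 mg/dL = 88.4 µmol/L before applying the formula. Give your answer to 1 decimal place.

36.9 mL/min

SCr = 227 / 88.4 = 2.568 mg/dL
CrCl = (140 − 56) × 81.3 / (72 × 2.568) = 6829.2 / 184.90 ≈ 36.9 mL/min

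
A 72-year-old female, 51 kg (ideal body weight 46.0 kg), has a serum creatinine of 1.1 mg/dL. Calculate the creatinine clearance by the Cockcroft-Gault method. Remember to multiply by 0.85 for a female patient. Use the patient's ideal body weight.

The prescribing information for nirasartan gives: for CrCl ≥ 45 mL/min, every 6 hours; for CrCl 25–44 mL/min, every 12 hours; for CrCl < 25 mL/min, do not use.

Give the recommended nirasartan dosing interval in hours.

CrCl = (140 − 72) × 46 / (72 × 1.1) × 0.85 = 3128.0 / 79.20 × 0.85 ≈ 33.6 mL/min
CrCl ≈ 34 mL/min → bracket 25–44 mL/min → every 12 hours.

every 12 hours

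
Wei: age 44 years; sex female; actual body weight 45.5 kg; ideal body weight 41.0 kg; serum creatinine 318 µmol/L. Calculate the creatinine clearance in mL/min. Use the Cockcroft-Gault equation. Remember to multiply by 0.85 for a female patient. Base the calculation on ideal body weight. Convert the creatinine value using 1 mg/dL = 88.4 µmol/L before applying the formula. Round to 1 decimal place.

12.9 mL/min

SCr = 318 / 88.4 = 3.597 mg/dL
CrCl = (140 − 44) × 41 / (72 × 3.597) × 0.85 = 3936.0 / 258.98 × 0.85 ≈ 12.9 mL/min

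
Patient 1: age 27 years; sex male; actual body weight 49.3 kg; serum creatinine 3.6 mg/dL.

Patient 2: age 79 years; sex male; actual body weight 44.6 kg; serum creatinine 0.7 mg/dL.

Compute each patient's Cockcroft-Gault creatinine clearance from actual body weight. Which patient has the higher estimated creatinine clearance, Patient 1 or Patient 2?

Patient 1: CrCl = (140 − 27) × 49.3 / (72 × 3.6) = 5570.9 / 259.20 ≈ 21.5 mL/min
Patient 2: CrCl = (140 − 79) × 44.6 / (72 × 0.7) = 2720.6 / 50.40 ≈ 54.0 mL/min
21.5 vs 54.0 mL/min → Patient 2 is higher.

Patient 2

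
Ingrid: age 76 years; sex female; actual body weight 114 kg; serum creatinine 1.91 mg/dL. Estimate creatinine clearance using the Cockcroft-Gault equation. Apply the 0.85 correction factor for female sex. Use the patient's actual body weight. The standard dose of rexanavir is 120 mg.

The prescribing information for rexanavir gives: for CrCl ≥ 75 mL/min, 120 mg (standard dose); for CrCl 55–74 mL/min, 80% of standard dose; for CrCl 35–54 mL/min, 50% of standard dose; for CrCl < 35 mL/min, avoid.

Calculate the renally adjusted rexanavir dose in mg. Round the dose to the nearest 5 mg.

CrCl = (140 − 76) × 114 / (72 × 1.91) × 0.85 = 7296.0 / 137.52 × 0.85 ≈ 45.1 mL/min
CrCl ≈ 45 mL/min → bracket 35–54 mL/min.
50% of 120 mg = 60 mg

60 mg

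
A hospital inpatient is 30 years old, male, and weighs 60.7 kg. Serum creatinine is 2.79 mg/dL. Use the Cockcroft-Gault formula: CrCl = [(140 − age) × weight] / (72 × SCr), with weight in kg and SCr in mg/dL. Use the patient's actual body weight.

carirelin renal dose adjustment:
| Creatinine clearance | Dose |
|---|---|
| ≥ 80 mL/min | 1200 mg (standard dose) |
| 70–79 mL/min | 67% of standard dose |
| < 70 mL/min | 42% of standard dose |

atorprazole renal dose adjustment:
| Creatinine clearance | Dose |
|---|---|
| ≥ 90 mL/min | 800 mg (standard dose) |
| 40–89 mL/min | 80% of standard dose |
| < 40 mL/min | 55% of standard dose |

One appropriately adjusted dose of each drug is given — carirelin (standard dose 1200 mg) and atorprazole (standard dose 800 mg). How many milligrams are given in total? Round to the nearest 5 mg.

945 mg

CrCl = (140 − 30) × 60.7 / (72 × 2.79) = 6677.0 / 200.88 ≈ 33.2 mL/min
CrCl ≈ 33 mL/min.
carirelin: < 70 mL/min → 42% of 1200 mg = 504 mg.
atorprazole: < 40 mL/min → 55% of 800 mg = 440 mg.
Total = 504 + 440 = 944 mg.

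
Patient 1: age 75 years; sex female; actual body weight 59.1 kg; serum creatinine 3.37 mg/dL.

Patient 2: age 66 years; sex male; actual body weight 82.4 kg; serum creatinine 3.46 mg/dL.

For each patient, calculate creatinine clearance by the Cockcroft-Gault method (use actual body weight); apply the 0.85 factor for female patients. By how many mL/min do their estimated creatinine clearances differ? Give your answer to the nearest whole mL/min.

Patient 1: CrCl = (140 − 75) × 59.1 / (72 × 3.37) × 0.85 = 3841.5 / 242.64 × 0.85 ≈ 13.5 mL/min
Patient 2: CrCl = (140 − 66) × 82.4 / (72 × 3.46) = 6097.6 / 249.12 ≈ 24.5 mL/min
|13.5 − 24.5| = 11.0 mL/min

11 mL/min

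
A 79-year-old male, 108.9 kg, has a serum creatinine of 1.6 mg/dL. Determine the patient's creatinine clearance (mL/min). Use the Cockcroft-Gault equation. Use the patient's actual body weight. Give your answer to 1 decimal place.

57.7 mL/min

CrCl = (140 − 79) × 108.9 / (72 × 1.6) = 6642.9 / 115.20 ≈ 57.7 mL/min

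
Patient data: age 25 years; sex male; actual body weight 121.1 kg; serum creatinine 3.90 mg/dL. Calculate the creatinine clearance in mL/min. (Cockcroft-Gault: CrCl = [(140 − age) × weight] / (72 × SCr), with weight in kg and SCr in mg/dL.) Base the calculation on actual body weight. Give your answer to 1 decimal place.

49.6 mL/min

CrCl = (140 − 25) × 121.1 / (72 × 3.9) = 13926.5 / 280.80 ≈ 49.6 mL/min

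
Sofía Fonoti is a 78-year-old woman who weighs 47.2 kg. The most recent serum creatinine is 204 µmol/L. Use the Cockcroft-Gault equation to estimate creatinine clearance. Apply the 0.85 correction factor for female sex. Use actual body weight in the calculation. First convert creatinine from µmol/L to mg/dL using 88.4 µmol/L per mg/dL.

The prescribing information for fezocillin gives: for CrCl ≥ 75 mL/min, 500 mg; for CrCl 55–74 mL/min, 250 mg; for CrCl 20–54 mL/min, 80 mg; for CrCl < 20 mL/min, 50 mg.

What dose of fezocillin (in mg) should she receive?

50 mg

SCr = 204 / 88.4 = 2.308 mg/dL
CrCl = (140 − 78) × 47.2 / (72 × 2.308) × 0.85 = 2926.4 / 166.18 × 0.85 ≈ 15.0 mL/min
CrCl ≈ 15 mL/min → bracket < 20 mL/min.
Dose for this bracket: 50 mg.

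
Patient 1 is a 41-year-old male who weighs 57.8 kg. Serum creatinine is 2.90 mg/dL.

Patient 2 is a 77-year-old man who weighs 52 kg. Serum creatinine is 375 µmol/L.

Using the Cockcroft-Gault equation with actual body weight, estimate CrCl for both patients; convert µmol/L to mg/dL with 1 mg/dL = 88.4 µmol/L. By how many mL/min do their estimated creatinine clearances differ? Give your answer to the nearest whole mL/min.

Patient 1: CrCl = (140 − 41) × 57.8 / (72 × 2.9) = 5722.2 / 208.80 ≈ 27.4 mL/min
Patient 2: SCr = 375 / 88.4 = 4.242 mg/dL
Patient 2: CrCl = (140 − 77) × 52 / (72 × 4.242) = 3276.0 / 305.42 ≈ 10.7 mL/min
|27.4 − 10.7| = 16.7 mL/min

17 mL/min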